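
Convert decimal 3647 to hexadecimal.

Using repeated division by 16 (digits 10–15 are A–F):
3647 ÷ 16 = 227 remainder 15 (F)
227 ÷ 16 = 14 remainder 3
14 ÷ 16 = 0 remainder 14 (E)
Reading remainders bottom to top: E3F



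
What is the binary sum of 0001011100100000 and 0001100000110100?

Add column by column from the right: bit + bit + carry-in; write the sum mod 2, carry 1 when the sum is 2 or 3.
carry:  0010000001000000
        0001011100100000
+       0001100000110100
------------------------
       00010111101010100
(the carry out of the leftmost column, 0, becomes the leading bit)
Decimal check:
  0001011100100000 = 4096 + 1024 + 512 + 256 + 32 = 5920
  0001100000110100 = 4096 + 2048 + 32 + 16 + 4 = 6196
  5920 + 6196 = 12116, and 00010111101010100 = 8192 + 2048 + 1024 + 512 + 256 + 64 + 16 + 4 = 12116 ✓



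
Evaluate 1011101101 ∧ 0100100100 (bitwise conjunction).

AND: 1 only when both bits are 1
  1011101101
& 0100100100
------------
  0000100100
Decimal: 749 & 292 = 36



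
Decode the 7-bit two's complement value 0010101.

Binary: 0010101
Sign bit: 0 (non-negative)
Read directly as an unsigned value:
0010101 = 16 + 4 + 1 = 21
Value: 21



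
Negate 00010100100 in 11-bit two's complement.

Original: 00010100100
Step 1 - Invert all bits: 11101011011
Step 2 - Add 1: 11101011100
Verification: 00010100100 + 11101011100 = 100000000000; discarding the end carry (carry out of the top bit) leaves the 11-bit value 00000000000, as required for x + (-x)



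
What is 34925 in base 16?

Using repeated division by 16 (digits 10–15 are A–F):
34925 ÷ 16 = 2182 remainder 13 (D)
2182 ÷ 16 = 136 remainder 6
136 ÷ 16 = 8 remainder 8
8 ÷ 16 = 0 remainder 8
Reading remainders bottom to top: 886D



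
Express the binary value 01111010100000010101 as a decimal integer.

Sum of powers of 2 for each 1-bit:
2^0 + 2^2 + 2^4 + 2^11 + 2^13 + 2^15 + 2^16 + 2^17 + 2^18
= 1 + 4 + 16 + 2048 + 8192 + 32768 + 65536 + 131072 + 262144
= 501781



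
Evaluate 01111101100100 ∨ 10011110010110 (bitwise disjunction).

OR: 1 when either bit is 1
  01111101100100
| 10011110010110
----------------
  11111111110110
Decimal: 8036 | 10134 = 16374



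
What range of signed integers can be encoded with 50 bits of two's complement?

For 50-bit two's complement:
Minimum: -2^49 = -562949953421312
Maximum: 2^49 - 1 = 562949953421311



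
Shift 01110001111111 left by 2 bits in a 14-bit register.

Original: 01110001111111 (decimal 7295)
Shift left by 2 positions
Append 2 zeros on the right and drop the 2 high bits that overflow the 14-bit width
Result: 11000111111100 (decimal 12796)
Equivalent: 7295 << 2 = 7295 × 2^2 = 29180, truncated to 14 bits = 12796



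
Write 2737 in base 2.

Using repeated division by 2:
2737 ÷ 2 = 1368 remainder 1
1368 ÷ 2 = 684 remainder 0
684 ÷ 2 = 342 remainder 0
342 ÷ 2 = 171 remainder 0
171 ÷ 2 = 85 remainder 1
85 ÷ 2 = 42 remainder 1
42 ÷ 2 = 21 remainder 0
21 ÷ 2 = 10 remainder 1
10 ÷ 2 = 5 remainder 0
5 ÷ 2 = 2 remainder 1
2 ÷ 2 = 1 remainder 0
1 ÷ 2 = 0 remainder 1
Reading remainders bottom to top: 101010110001



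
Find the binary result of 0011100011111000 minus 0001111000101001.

Method 1 - Direct subtraction (column by column from the right: bit − bit − borrow-in; if negative, add 2 and borrow 1 from the next column):
borrow: 0011110000011110
        0011100011111000
-       0001111000101001
------------------------
        0001101011001111

Method 2 - Add two's complement:
Two's complement of 0001111000101001: invert → 1110000111010110, add 1 → 1110000111010111
  0011100011111000
+ 1110000111010111
------------------
 10001101011001111  (end carry out of the top bit = 1)
Discarding the end carry: 0001101011001111
Decimal check:
  0011100011111000 = 8192 + 4096 + 2048 + 128 + 64 + 32 + 16 + 8 = 14584
  0001111000101001 = 4096 + 2048 + 1024 + 512 + 32 + 8 + 1 = 7721
  14584 - 7721 = 6863, and 0001101011001111 = 4096 + 2048 + 512 + 128 + 64 + 8 + 4 + 2 + 1 = 6863 ✓



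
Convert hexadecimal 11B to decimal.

Expand by place value (powers of 16):
Digit values: B = 11
11B = 1 × 16^2 + 1 × 16^1 + 11 × 16^0
= 1 × 256 + 1 × 16 + 11 × 1
= 256 + 16 + 11
= 283



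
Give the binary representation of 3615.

Using repeated division by 2:
3615 ÷ 2 = 1807 remainder 1
1807 ÷ 2 = 903 remainder 1
903 ÷ 2 = 451 remainder 1
451 ÷ 2 = 225 remainder 1
225 ÷ 2 = 112 remainder 1
112 ÷ 2 = 56 remainder 0
56 ÷ 2 = 28 remainder 0
28 ÷ 2 = 14 remainder 0
14 ÷ 2 = 7 remainder 0
7 ÷ 2 = 3 remainder 1
3 ÷ 2 = 1 remainder 1
1 ÷ 2 = 0 remainder 1
Reading remainders bottom to top: 111000011111



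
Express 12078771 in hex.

Using repeated division by 16 (digits 10–15 are A–F):
12078771 ÷ 16 = 754923 remainder 3
754923 ÷ 16 = 47182 remainder 11 (B)
47182 ÷ 16 = 2948 remainder 14 (E)
2948 ÷ 16 = 184 remainder 4
184 ÷ 16 = 11 remainder 8
11 ÷ 16 = 0 remainder 11 (B)
Reading remainders bottom to top: B84EB3



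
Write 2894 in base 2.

Using repeated division by 2:
2894 ÷ 2 = 1447 remainder 0
1447 ÷ 2 = 723 remainder 1
723 ÷ 2 = 361 remainder 1
361 ÷ 2 = 180 remainder 1
180 ÷ 2 = 90 remainder 0
90 ÷ 2 = 45 remainder 0
45 ÷ 2 = 22 remainder 1
22 ÷ 2 = 11 remainder 0
11 ÷ 2 = 5 remainder 1
5 ÷ 2 = 2 remainder 1
2 ÷ 2 = 1 remainder 0
1 ÷ 2 = 0 remainder 1
Reading remainders bottom to top: 101101001110



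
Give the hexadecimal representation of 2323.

Using repeated division by 16 (digits 10–15 are A–F):
2323 ÷ 16 = 145 remainder 3
145 ÷ 16 = 9 remainder 1
9 ÷ 16 = 0 remainder 9
Reading remainders bottom to top: 913



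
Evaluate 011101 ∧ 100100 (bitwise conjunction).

AND: 1 only when both bits are 1
  011101
& 100100
--------
  000100
Decimal: 29 & 36 = 4



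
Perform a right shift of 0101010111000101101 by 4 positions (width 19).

Original: 0101010111000101101 (decimal 175661)
Shift right by 4 positions
Drop the 4 low bits; fill with zeros on the left
Result: 0000010101011100010 (decimal 10978)
Equivalent: 175661 >> 4 = 175661 ÷ 2^4 = 10978



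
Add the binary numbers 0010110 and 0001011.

Add column by column from the right: bit + bit + carry-in; write the sum mod 2, carry 1 when the sum is 2 or 3.
carry:  0111100
        0010110
+       0001011
---------------
       00100001
(the carry out of the leftmost column, 0, becomes the leading bit)
Decimal check:
  0010110 = 16 + 4 + 2 = 22
  0001011 = 8 + 2 + 1 = 11
  22 + 11 = 33, and 00100001 = 32 + 1 = 33 ✓



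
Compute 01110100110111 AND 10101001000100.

AND: 1 only when both bits are 1
  01110100110111
& 10101001000100
----------------
  00100000000100
Decimal: 7479 & 10820 = 2052



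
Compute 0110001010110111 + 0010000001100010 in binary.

Add column by column from the right: bit + bit + carry-in; write the sum mod 2, carry 1 when the sum is 2 or 3.
carry:  1100000111001100
        0110001010110111
+       0010000001100010
------------------------
       01000001100011001
(the carry out of the leftmost column, 0, becomes the leading bit)
Decimal check:
  0110001010110111 = 16384 + 8192 + 512 + 128 + 32 + 16 + 4 + 2 + 1 = 25271
  0010000001100010 = 8192 + 64 + 32 + 2 = 8290
  25271 + 8290 = 33561, and 01000001100011001 = 32768 + 512 + 256 + 16 + 8 + 1 = 33561 ✓



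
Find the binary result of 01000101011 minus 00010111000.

Method 1 - Direct subtraction (column by column from the right: bit − bit − borrow-in; if negative, add 2 and borrow 1 from the next column):
borrow: 01111100000
        01000101011
-       00010111000
-------------------
        00101110011

Method 2 - Add two's complement:
Two's complement of 00010111000: invert → 11101000111, add 1 → 11101001000
  01000101011
+ 11101001000
-------------
 100101110011  (end carry out of the top bit = 1)
Discarding the end carry: 00101110011
Decimal check:
  01000101011 = 512 + 32 + 8 + 2 + 1 = 555
  00010111000 = 128 + 32 + 16 + 8 = 184
  555 - 184 = 371, and 00101110011 = 256 + 64 + 32 + 16 + 2 + 1 = 371 ✓



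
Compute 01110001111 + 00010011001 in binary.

Add column by column from the right: bit + bit + carry-in; write the sum mod 2, carry 1 when the sum is 2 or 3.
carry:  11100111110
        01110001111
+       00010011001
-------------------
       010000101000
(the carry out of the leftmost column, 0, becomes the leading bit)
Decimal check:
  01110001111 = 512 + 256 + 128 + 8 + 4 + 2 + 1 = 911
  00010011001 = 128 + 16 + 8 + 1 = 153
  911 + 153 = 1064, and 010000101000 = 1024 + 32 + 8 = 1064 ✓



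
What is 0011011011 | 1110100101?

OR: 1 when either bit is 1
  0011011011
| 1110100101
------------
  1111111111
Decimal: 219 | 933 = 1023



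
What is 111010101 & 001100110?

AND: 1 only when both bits are 1
  111010101
& 001100110
-----------
  001000100
Decimal: 469 & 102 = 68



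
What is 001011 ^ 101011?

XOR: 1 when bits differ
  001011
^ 101011
--------
  100000
Decimal: 11 ^ 43 = 32



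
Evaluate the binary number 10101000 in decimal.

Sum of powers of 2 for each 1-bit:
2^3 + 2^5 + 2^7
= 8 + 32 + 128
= 168



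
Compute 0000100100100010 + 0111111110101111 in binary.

Add column by column from the right: bit + bit + carry-in; write the sum mod 2, carry 1 when the sum is 2 or 3.
carry:  1111111001011100
        0000100100100010
+       0111111110101111
------------------------
       01000100011010001
(the carry out of the leftmost column, 0, becomes the leading bit)
Decimal check:
  0000100100100010 = 2048 + 256 + 32 + 2 = 2338
  0111111110101111 = 16384 + 8192 + 4096 + 2048 + 1024 + 512 + 256 + 128 + 32 + 8 + 4 + 2 + 1 = 32687
  2338 + 32687 = 35025, and 01000100011010001 = 32768 + 2048 + 128 + 64 + 16 + 1 = 35025 ✓



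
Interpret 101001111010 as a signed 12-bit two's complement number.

Binary: 101001111010
Sign bit: 1 (negative)
Invert: 010110000101
Add 1:  010110000110
Magnitude: 010110000110 = 1024 + 256 + 128 + 4 + 2 = 1414
Value: -1414



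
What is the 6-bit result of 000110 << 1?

Original: 000110 (decimal 6)
Shift left by 1 position
Append 1 zero on the right
Result: 001100 (decimal 12)
Equivalent: 6 << 1 = 6 × 2^1 = 12



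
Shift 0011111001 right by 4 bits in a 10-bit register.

Original: 0011111001 (decimal 249)
Shift right by 4 positions
Drop the 4 low bits; fill with zeros on the left
Result: 0000001111 (decimal 15)
Equivalent: 249 >> 4 = 249 ÷ 2^4 = 15



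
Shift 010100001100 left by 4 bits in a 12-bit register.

Original: 010100001100 (decimal 1292)
Shift left by 4 positions
Append 4 zeros on the right and drop the 4 high bits that overflow the 12-bit width
Result: 000011000000 (decimal 192)
Equivalent: 1292 << 4 = 1292 × 2^4 = 20672, truncated to 12 bits = 192



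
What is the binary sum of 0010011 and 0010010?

Add column by column from the right: bit + bit + carry-in; write the sum mod 2, carry 1 when the sum is 2 or 3.
carry:  0100100
        0010011
+       0010010
---------------
       00100101
(the carry out of the leftmost column, 0, becomes the leading bit)
Decimal check:
  0010011 = 16 + 2 + 1 = 19
  0010010 = 16 + 2 = 18
  19 + 18 = 37, and 00100101 = 32 + 4 + 1 = 37 ✓



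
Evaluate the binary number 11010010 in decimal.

Sum of powers of 2 for each 1-bit:
2^1 + 2^4 + 2^6 + 2^7
= 2 + 16 + 64 + 128
= 210



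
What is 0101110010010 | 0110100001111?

OR: 1 when either bit is 1
  0101110010010
| 0110100001111
---------------
  0111110011111
Decimal: 2962 | 3343 = 3999



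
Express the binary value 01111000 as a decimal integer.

Sum of powers of 2 for each 1-bit:
2^3 + 2^4 + 2^5 + 2^6
= 8 + 16 + 32 + 64
= 120



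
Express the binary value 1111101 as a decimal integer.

Sum of powers of 2 for each 1-bit:
2^0 + 2^2 + 2^3 + 2^4 + 2^5 + 2^6
= 1 + 4 + 8 + 16 + 32 + 64
= 125



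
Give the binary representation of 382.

Using repeated division by 2:
382 ÷ 2 = 191 remainder 0
191 ÷ 2 = 95 remainder 1
95 ÷ 2 = 47 remainder 1
47 ÷ 2 = 23 remainder 1
23 ÷ 2 = 11 remainder 1
11 ÷ 2 = 5 remainder 1
5 ÷ 2 = 2 remainder 1
2 ÷ 2 = 1 remainder 0
1 ÷ 2 = 0 remainder 1
Reading remainders bottom to top: 101111110



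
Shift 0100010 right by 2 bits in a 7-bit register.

Original: 0100010 (decimal 34)
Shift right by 2 positions
Drop the 2 low bits; fill with zeros on the left
Result: 0001000 (decimal 8)
Equivalent: 34 >> 2 = 34 ÷ 2^2 = 8



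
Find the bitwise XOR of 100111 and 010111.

XOR: 1 when bits differ
  100111
^ 010111
--------
  110000
Decimal: 39 ^ 23 = 48



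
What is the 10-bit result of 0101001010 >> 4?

Original: 0101001010 (decimal 330)
Shift right by 4 positions
Drop the 4 low bits; fill with zeros on the left
Result: 0000010100 (decimal 20)
Equivalent: 330 >> 4 = 330 ÷ 2^4 = 20



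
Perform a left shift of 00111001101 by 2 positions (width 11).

Original: 00111001101 (decimal 461)
Shift left by 2 positions
Append 2 zeros on the right
Result: 11100110100 (decimal 1844)
Equivalent: 461 << 2 = 461 × 2^2 = 1844



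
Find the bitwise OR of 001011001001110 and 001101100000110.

OR: 1 when either bit is 1
  001011001001110
| 001101100000110
-----------------
  001111101001110
Decimal: 5710 | 6918 = 8014



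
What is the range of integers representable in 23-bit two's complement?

For 23-bit two's complement:
Minimum: -2^22 = -4194304
Maximum: 2^22 - 1 = 4194303



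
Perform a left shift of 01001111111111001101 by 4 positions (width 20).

Original: 01001111111111001101 (decimal 327629)
Shift left by 4 positions
Append 4 zeros on the right and drop the 4 high bits that overflow the 20-bit width
Result: 11111111110011010000 (decimal 1047760)
Equivalent: 327629 << 4 = 327629 × 2^4 = 5242064, truncated to 20 bits = 1047760



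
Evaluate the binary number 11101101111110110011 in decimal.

Sum of powers of 2 for each 1-bit:
2^0 + 2^1 + 2^4 + 2^5 + 2^7 + 2^8 + 2^9 + 2^10 + 2^11 + 2^12 + 2^14 + 2^15 + 2^17 + 2^18 + 2^19
= 1 + 2 + 16 + 32 + 128 + 256 + 512 + 1024 + 2048 + 4096 + 16384 + 32768 + 131072 + 262144 + 524288
= 974771



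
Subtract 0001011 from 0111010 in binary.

Method 1 - Direct subtraction (column by column from the right: bit − bit − borrow-in; if negative, add 2 and borrow 1 from the next column):
borrow: 0011110
        0111010
-       0001011
---------------
        0101111

Method 2 - Add two's complement:
Two's complement of 0001011: invert → 1110100, add 1 → 1110101
  0111010
+ 1110101
---------
 10101111  (end carry out of the top bit = 1)
Discarding the end carry: 0101111
Decimal check:
  0111010 = 32 + 16 + 8 + 2 = 58
  0001011 = 8 + 2 + 1 = 11
  58 - 11 = 47, and 0101111 = 32 + 8 + 4 + 2 + 1 = 47 ✓



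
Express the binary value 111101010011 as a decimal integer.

Sum of powers of 2 for each 1-bit:
2^0 + 2^1 + 2^4 + 2^6 + 2^8 + 2^9 + 2^10 + 2^11
= 1 + 2 + 16 + 64 + 256 + 512 + 1024 + 2048
= 3923



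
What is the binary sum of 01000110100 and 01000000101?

Add column by column from the right: bit + bit + carry-in; write the sum mod 2, carry 1 when the sum is 2 or 3.
carry:  10000001000
        01000110100
+       01000000101
-------------------
       010000111001
(the carry out of the leftmost column, 0, becomes the leading bit)
Decimal check:
  01000110100 = 512 + 32 + 16 + 4 = 564
  01000000101 = 512 + 4 + 1 = 517
  564 + 517 = 1081, and 010000111001 = 1024 + 32 + 16 + 8 + 1 = 1081 ✓



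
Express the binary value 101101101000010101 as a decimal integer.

Sum of powers of 2 for each 1-bit:
2^0 + 2^2 + 2^4 + 2^9 + 2^11 + 2^12 + 2^14 + 2^15 + 2^17
= 1 + 4 + 16 + 512 + 2048 + 4096 + 16384 + 32768 + 131072
= 186901



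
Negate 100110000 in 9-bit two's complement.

Original (sign bit 1, negative): 100110000
Step 1 - Invert all bits: 011001111
Step 2 - Add 1: 011010000
Verification: 100110000 + 011010000 = 1000000000; discarding the end carry (carry out of the top bit) leaves the 9-bit value 000000000, as required for x + (-x)



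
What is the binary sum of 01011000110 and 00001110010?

Add column by column from the right: bit + bit + carry-in; write the sum mod 2, carry 1 when the sum is 2 or 3.
carry:  00110001100
        01011000110
+       00001110010
-------------------
       001100111000
(the carry out of the leftmost column, 0, becomes the leading bit)
Decimal check:
  01011000110 = 512 + 128 + 64 + 4 + 2 = 710
  00001110010 = 64 + 32 + 16 + 2 = 114
  710 + 114 = 824, and 001100111000 = 512 + 256 + 32 + 16 + 8 = 824 ✓



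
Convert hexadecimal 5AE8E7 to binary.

Convert each hex digit to 4 bits:
  5 = 0101
  A = 1010
  E = 1110
  8 = 1000
  E = 1110
  7 = 0111
Concatenate: 010110101110100011100111



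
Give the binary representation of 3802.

Using repeated division by 2:
3802 ÷ 2 = 1901 remainder 0
1901 ÷ 2 = 950 remainder 1
950 ÷ 2 = 475 remainder 0
475 ÷ 2 = 237 remainder 1
237 ÷ 2 = 118 remainder 1
118 ÷ 2 = 59 remainder 0
59 ÷ 2 = 29 remainder 1
29 ÷ 2 = 14 remainder 1
14 ÷ 2 = 7 remainder 0
7 ÷ 2 = 3 remainder 1
3 ÷ 2 = 1 remainder 1
1 ÷ 2 = 0 remainder 1
Reading remainders bottom to top: 111011011010



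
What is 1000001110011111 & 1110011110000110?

AND: 1 only when both bits are 1
  1000001110011111
& 1110011110000110
------------------
  1000001110000110
Decimal: 33695 & 59270 = 33670



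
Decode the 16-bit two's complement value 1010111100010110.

Binary: 1010111100010110
Sign bit: 1 (negative)
Invert: 0101000011101001
Add 1:  0101000011101010
Magnitude: 0101000011101010 = 16384 + 4096 + 128 + 64 + 32 + 8 + 2 = 20714
Value: -20714



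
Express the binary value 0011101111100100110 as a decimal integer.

Sum of powers of 2 for each 1-bit:
2^1 + 2^2 + 2^5 + 2^8 + 2^9 + 2^10 + 2^11 + 2^12 + 2^14 + 2^15 + 2^16
= 2 + 4 + 32 + 256 + 512 + 1024 + 2048 + 4096 + 16384 + 32768 + 65536
= 122662



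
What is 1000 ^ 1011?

XOR: 1 when bits differ
  1000
^ 1011
------
  0011
Decimal: 8 ^ 11 = 3



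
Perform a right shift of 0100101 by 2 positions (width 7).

Original: 0100101 (decimal 37)
Shift right by 2 positions
Drop the 2 low bits; fill with zeros on the left
Result: 0001001 (decimal 9)
Equivalent: 37 >> 2 = 37 ÷ 2^2 = 9



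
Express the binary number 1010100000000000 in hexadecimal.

Group into 4-bit nibbles from right:
  1010 = A
  1000 = 8
  0000 = 0
  0000 = 0
Result: A800



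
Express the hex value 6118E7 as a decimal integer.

Expand by place value (powers of 16):
Digit values: E = 14
6118E7 = 6 × 16^5 + 1 × 16^4 + 1 × 16^3 + 8 × 16^2 + 14 × 16^1 + 7 × 16^0
= 6 × 1048576 + 1 × 65536 + 1 × 4096 + 8 × 256 + 14 × 16 + 7 × 1
= 6291456 + 65536 + 4096 + 2048 + 224 + 7
= 6363367



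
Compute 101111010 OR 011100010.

OR: 1 when either bit is 1
  101111010
| 011100010
-----------
  111111010
Decimal: 378 | 226 = 506



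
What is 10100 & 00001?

AND: 1 only when both bits are 1
  10100
& 00001
-------
  00000
Decimal: 20 & 1 = 0



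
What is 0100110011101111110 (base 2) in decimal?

Sum of powers of 2 for each 1-bit:
2^1 + 2^2 + 2^3 + 2^4 + 2^5 + 2^6 + 2^8 + 2^9 + 2^10 + 2^13 + 2^14 + 2^17
= 2 + 4 + 8 + 16 + 32 + 64 + 256 + 512 + 1024 + 8192 + 16384 + 131072
= 157566



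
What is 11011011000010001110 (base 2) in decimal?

Sum of powers of 2 for each 1-bit:
2^1 + 2^2 + 2^3 + 2^7 + 2^12 + 2^13 + 2^15 + 2^16 + 2^18 + 2^19
= 2 + 4 + 8 + 128 + 4096 + 8192 + 32768 + 65536 + 262144 + 524288
= 897166



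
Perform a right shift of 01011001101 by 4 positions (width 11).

Original: 01011001101 (decimal 717)
Shift right by 4 positions
Drop the 4 low bits; fill with zeros on the left
Result: 00000101100 (decimal 44)
Equivalent: 717 >> 4 = 717 ÷ 2^4 = 44



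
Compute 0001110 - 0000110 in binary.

Method 1 - Direct subtraction (column by column from the right: bit − bit − borrow-in; if negative, add 2 and borrow 1 from the next column):
borrow: 0000000
        0001110
-       0000110
---------------
        0001000

Method 2 - Add two's complement:
Two's complement of 0000110: invert → 1111001, add 1 → 1111010
  0001110
+ 1111010
---------
 10001000  (end carry out of the top bit = 1)
Discarding the end carry: 0001000
Decimal check:
  0001110 = 8 + 4 + 2 = 14
  0000110 = 4 + 2 = 6
  14 - 6 = 8, and 0001000 = 8 ✓



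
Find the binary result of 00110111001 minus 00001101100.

Method 1 - Direct subtraction (column by column from the right: bit − bit − borrow-in; if negative, add 2 and borrow 1 from the next column):
borrow: 00010011000
        00110111001
-       00001101100
-------------------
        00101001101

Method 2 - Add two's complement:
Two's complement of 00001101100: invert → 11110010011, add 1 → 11110010100
  00110111001
+ 11110010100
-------------
 100101001101  (end carry out of the top bit = 1)
Discarding the end carry: 00101001101
Decimal check:
  00110111001 = 256 + 128 + 32 + 16 + 8 + 1 = 441
  00001101100 = 64 + 32 + 8 + 4 = 108
  441 - 108 = 333, and 00101001101 = 256 + 64 + 8 + 4 + 1 = 333 ✓



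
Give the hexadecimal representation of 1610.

Using repeated division by 16 (digits 10–15 are A–F):
1610 ÷ 16 = 100 remainder 10 (A)
100 ÷ 16 = 6 remainder 4
6 ÷ 16 = 0 remainder 6
Reading remainders bottom to top: 64A



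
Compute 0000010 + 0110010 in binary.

Add column by column from the right: bit + bit + carry-in; write the sum mod 2, carry 1 when the sum is 2 or 3.
carry:  0000100
        0000010
+       0110010
---------------
       00110100
(the carry out of the leftmost column, 0, becomes the leading bit)
Decimal check:
  0000010 = 2
  0110010 = 32 + 16 + 2 = 50
  2 + 50 = 52, and 00110100 = 32 + 16 + 4 = 52 ✓



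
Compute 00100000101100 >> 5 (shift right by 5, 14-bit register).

Original: 00100000101100 (decimal 2092)
Shift right by 5 positions
Drop the 5 low bits; fill with zeros on the left
Result: 00000001000001 (decimal 65)
Equivalent: 2092 >> 5 = 2092 ÷ 2^5 = 65



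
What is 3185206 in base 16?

Using repeated division by 16 (digits 10–15 are A–F):
3185206 ÷ 16 = 199075 remainder 6
199075 ÷ 16 = 12442 remainder 3
12442 ÷ 16 = 777 remainder 10 (A)
777 ÷ 16 = 48 remainder 9
48 ÷ 16 = 3 remainder 0
3 ÷ 16 = 0 remainder 3
Reading remainders bottom to top: 309A36



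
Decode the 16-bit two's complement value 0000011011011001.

Binary: 0000011011011001
Sign bit: 0 (non-negative)
Read directly as an unsigned value:
0000011011011001 = 1024 + 512 + 128 + 64 + 16 + 8 + 1 = 1753
Value: 1753



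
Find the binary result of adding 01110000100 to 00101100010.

Add column by column from the right: bit + bit + carry-in; write the sum mod 2, carry 1 when the sum is 2 or 3.
carry:  11000000000
        01110000100
+       00101100010
-------------------
       010011100110
(the carry out of the leftmost column, 0, becomes the leading bit)
Decimal check:
  01110000100 = 512 + 256 + 128 + 4 = 900
  00101100010 = 256 + 64 + 32 + 2 = 354
  900 + 354 = 1254, and 010011100110 = 1024 + 128 + 64 + 32 + 4 + 2 = 1254 ✓



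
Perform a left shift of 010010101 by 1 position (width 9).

Original: 010010101 (decimal 149)
Shift left by 1 position
Append 1 zero on the right
Result: 100101010 (decimal 298)
Equivalent: 149 << 1 = 149 × 2^1 = 298



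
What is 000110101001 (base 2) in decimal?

Sum of powers of 2 for each 1-bit:
2^0 + 2^3 + 2^5 + 2^7 + 2^8
= 1 + 8 + 32 + 128 + 256
= 425



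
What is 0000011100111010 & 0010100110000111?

AND: 1 only when both bits are 1
  0000011100111010
& 0010100110000111
------------------
  0000000100000010
Decimal: 1850 & 10631 = 258



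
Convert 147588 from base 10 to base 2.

Using repeated division by 2:
147588 ÷ 2 = 73794 remainder 0
73794 ÷ 2 = 36897 remainder 0
36897 ÷ 2 = 18448 remainder 1
18448 ÷ 2 = 9224 remainder 0
9224 ÷ 2 = 4612 remainder 0
4612 ÷ 2 = 2306 remainder 0
2306 ÷ 2 = 1153 remainder 0
1153 ÷ 2 = 576 remainder 1
576 ÷ 2 = 288 remainder 0
288 ÷ 2 = 144 remainder 0
144 ÷ 2 = 72 remainder 0
72 ÷ 2 = 36 remainder 0
36 ÷ 2 = 18 remainder 0
18 ÷ 2 = 9 remainder 0
9 ÷ 2 = 4 remainder 1
4 ÷ 2 = 2 remainder 0
2 ÷ 2 = 1 remainder 0
1 ÷ 2 = 0 remainder 1
Reading remainders bottom to top: 100100000010000100



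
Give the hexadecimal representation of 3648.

Using repeated division by 16 (digits 10–15 are A–F):
3648 ÷ 16 = 228 remainder 0
228 ÷ 16 = 14 remainder 4
14 ÷ 16 = 0 remainder 14 (E)
Reading remainders bottom to top: E40



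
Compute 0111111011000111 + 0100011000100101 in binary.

Add column by column from the right: bit + bit + carry-in; write the sum mod 2, carry 1 when the sum is 2 or 3.
carry:  1111110000001110
        0111111011000111
+       0100011000100101
------------------------
       01100010011101100
(the carry out of the leftmost column, 0, becomes the leading bit)
Decimal check:
  0111111011000111 = 16384 + 8192 + 4096 + 2048 + 1024 + 512 + 128 + 64 + 4 + 2 + 1 = 32455
  0100011000100101 = 16384 + 1024 + 512 + 32 + 4 + 1 = 17957
  32455 + 17957 = 50412, and 01100010011101100 = 32768 + 16384 + 1024 + 128 + 64 + 32 + 8 + 4 = 50412 ✓



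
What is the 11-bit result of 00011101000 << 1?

Original: 00011101000 (decimal 232)
Shift left by 1 position
Append 1 zero on the right
Result: 00111010000 (decimal 464)
Equivalent: 232 << 1 = 232 × 2^1 = 464



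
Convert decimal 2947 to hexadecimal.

Using repeated division by 16 (digits 10–15 are A–F):
2947 ÷ 16 = 184 remainder 3
184 ÷ 16 = 11 remainder 8
11 ÷ 16 = 0 remainder 11 (B)
Reading remainders bottom to top: B83



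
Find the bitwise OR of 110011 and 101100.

OR: 1 when either bit is 1
  110011
| 101100
--------
  111111
Decimal: 51 | 44 = 63



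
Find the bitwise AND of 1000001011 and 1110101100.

AND: 1 only when both bits are 1
  1000001011
& 1110101100
------------
  1000001000
Decimal: 523 & 940 = 520



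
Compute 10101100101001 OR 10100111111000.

OR: 1 when either bit is 1
  10101100101001
| 10100111111000
----------------
  10101111111001
Decimal: 11049 | 10744 = 11257



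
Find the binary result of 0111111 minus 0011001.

Method 1 - Direct subtraction (column by column from the right: bit − bit − borrow-in; if negative, add 2 and borrow 1 from the next column):
borrow: 0000000
        0111111
-       0011001
---------------
        0100110

Method 2 - Add two's complement:
Two's complement of 0011001: invert → 1100110, add 1 → 1100111
  0111111
+ 1100111
---------
 10100110  (end carry out of the top bit = 1)
Discarding the end carry: 0100110
Decimal check:
  0111111 = 32 + 16 + 8 + 4 + 2 + 1 = 63
  0011001 = 16 + 8 + 1 = 25
  63 - 25 = 38, and 0100110 = 32 + 4 + 2 = 38 ✓



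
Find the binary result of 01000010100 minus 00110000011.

Method 1 - Direct subtraction (column by column from the right: bit − bit − borrow-in; if negative, add 2 and borrow 1 from the next column):
borrow: 01100000110
        01000010100
-       00110000011
-------------------
        00010010001

Method 2 - Add two's complement:
Two's complement of 00110000011: invert → 11001111100, add 1 → 11001111101
  01000010100
+ 11001111101
-------------
 100010010001  (end carry out of the top bit = 1)
Discarding the end carry: 00010010001
Decimal check:
  01000010100 = 512 + 16 + 4 = 532
  00110000011 = 256 + 128 + 2 + 1 = 387
  532 - 387 = 145, and 00010010001 = 128 + 16 + 1 = 145 ✓



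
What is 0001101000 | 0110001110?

OR: 1 when either bit is 1
  0001101000
| 0110001110
------------
  0111101110
Decimal: 104 | 398 = 494



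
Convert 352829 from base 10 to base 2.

Using repeated division by 2:
352829 ÷ 2 = 176414 remainder 1
176414 ÷ 2 = 88207 remainder 0
88207 ÷ 2 = 44103 remainder 1
44103 ÷ 2 = 22051 remainder 1
22051 ÷ 2 = 11025 remainder 1
11025 ÷ 2 = 5512 remainder 1
5512 ÷ 2 = 2756 remainder 0
2756 ÷ 2 = 1378 remainder 0
1378 ÷ 2 = 689 remainder 0
689 ÷ 2 = 344 remainder 1
344 ÷ 2 = 172 remainder 0
172 ÷ 2 = 86 remainder 0
86 ÷ 2 = 43 remainder 0
43 ÷ 2 = 21 remainder 1
21 ÷ 2 = 10 remainder 1
10 ÷ 2 = 5 remainder 0
5 ÷ 2 = 2 remainder 1
2 ÷ 2 = 1 remainder 0
1 ÷ 2 = 0 remainder 1
Reading remainders bottom to top: 1010110001000111101



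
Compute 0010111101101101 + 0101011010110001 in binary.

Add column by column from the right: bit + bit + carry-in; write the sum mod 2, carry 1 when the sum is 2 or 3.
carry:  1111111111000010
        0010111101101101
+       0101011010110001
------------------------
       01000011000011110
(the carry out of the leftmost column, 0, becomes the leading bit)
Decimal check:
  0010111101101101 = 8192 + 2048 + 1024 + 512 + 256 + 64 + 32 + 8 + 4 + 1 = 12141
  0101011010110001 = 16384 + 4096 + 1024 + 512 + 128 + 32 + 16 + 1 = 22193
  12141 + 22193 = 34334, and 01000011000011110 = 32768 + 1024 + 512 + 16 + 8 + 4 + 2 = 34334 ✓



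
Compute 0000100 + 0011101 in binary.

Add column by column from the right: bit + bit + carry-in; write the sum mod 2, carry 1 when the sum is 2 or 3.
carry:  0111000
        0000100
+       0011101
---------------
       00100001
(the carry out of the leftmost column, 0, becomes the leading bit)
Decimal check:
  0000100 = 4
  0011101 = 16 + 8 + 4 + 1 = 29
  4 + 29 = 33, and 00100001 = 32 + 1 = 33 ✓



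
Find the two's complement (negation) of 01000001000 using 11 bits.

Original: 01000001000
Step 1 - Invert all bits: 10111110111
Step 2 - Add 1: 10111111000
Verification: 01000001000 + 10111111000 = 100000000000; discarding the end carry (carry out of the top bit) leaves the 11-bit value 00000000000, as required for x + (-x)



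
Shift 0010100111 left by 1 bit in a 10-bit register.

Original: 0010100111 (decimal 167)
Shift left by 1 position
Append 1 zero on the right
Result: 0101001110 (decimal 334)
Equivalent: 167 << 1 = 167 × 2^1 = 334



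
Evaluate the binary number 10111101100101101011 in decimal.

Sum of powers of 2 for each 1-bit:
2^0 + 2^1 + 2^3 + 2^5 + 2^6 + 2^8 + 2^11 + 2^12 + 2^14 + 2^15 + 2^16 + 2^17 + 2^19
= 1 + 2 + 8 + 32 + 64 + 256 + 2048 + 4096 + 16384 + 32768 + 65536 + 131072 + 524288
= 776555



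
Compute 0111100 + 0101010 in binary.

Add column by column from the right: bit + bit + carry-in; write the sum mod 2, carry 1 when the sum is 2 or 3.
carry:  1110000
        0111100
+       0101010
---------------
       01100110
(the carry out of the leftmost column, 0, becomes the leading bit)
Decimal check:
  0111100 = 32 + 16 + 8 + 4 = 60
  0101010 = 32 + 8 + 2 = 42
  60 + 42 = 102, and 01100110 = 64 + 32 + 4 + 2 = 102 ✓



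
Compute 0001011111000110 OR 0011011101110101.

OR: 1 when either bit is 1
  0001011111000110
| 0011011101110101
------------------
  0011011111110111
Decimal: 6086 | 14197 = 14327



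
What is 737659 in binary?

Using repeated division by 2:
737659 ÷ 2 = 368829 remainder 1
368829 ÷ 2 = 184414 remainder 1
184414 ÷ 2 = 92207 remainder 0
92207 ÷ 2 = 46103 remainder 1
46103 ÷ 2 = 23051 remainder 1
23051 ÷ 2 = 11525 remainder 1
11525 ÷ 2 = 5762 remainder 1
5762 ÷ 2 = 2881 remainder 0
2881 ÷ 2 = 1440 remainder 1
1440 ÷ 2 = 720 remainder 0
720 ÷ 2 = 360 remainder 0
360 ÷ 2 = 180 remainder 0
180 ÷ 2 = 90 remainder 0
90 ÷ 2 = 45 remainder 0
45 ÷ 2 = 22 remainder 1
22 ÷ 2 = 11 remainder 0
11 ÷ 2 = 5 remainder 1
5 ÷ 2 = 2 remainder 1
2 ÷ 2 = 1 remainder 0
1 ÷ 2 = 0 remainder 1
Reading remainders bottom to top: 10110100000101111011



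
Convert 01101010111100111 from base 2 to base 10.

Sum of powers of 2 for each 1-bit:
2^0 + 2^1 + 2^2 + 2^5 + 2^6 + 2^7 + 2^8 + 2^10 + 2^12 + 2^14 + 2^15
= 1 + 2 + 4 + 32 + 64 + 128 + 256 + 1024 + 4096 + 16384 + 32768
= 54759



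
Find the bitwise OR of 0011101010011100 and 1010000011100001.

OR: 1 when either bit is 1
  0011101010011100
| 1010000011100001
------------------
  1011101011111101
Decimal: 15004 | 41185 = 47869



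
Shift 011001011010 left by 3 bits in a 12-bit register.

Original: 011001011010 (decimal 1626)
Shift left by 3 positions
Append 3 zeros on the right and drop the 3 high bits that overflow the 12-bit width
Result: 001011010000 (decimal 720)
Equivalent: 1626 << 3 = 1626 × 2^3 = 13008, truncated to 12 bits = 720



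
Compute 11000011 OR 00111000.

OR: 1 when either bit is 1
  11000011
| 00111000
----------
  11111011
Decimal: 195 | 56 = 251



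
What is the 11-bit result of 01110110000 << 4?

Original: 01110110000 (decimal 944)
Shift left by 4 positions
Append 4 zeros on the right and drop the 4 high bits that overflow the 11-bit width
Result: 01100000000 (decimal 768)
Equivalent: 944 << 4 = 944 × 2^4 = 15104, truncated to 11 bits = 768



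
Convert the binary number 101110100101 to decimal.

Sum of powers of 2 for each 1-bit:
2^0 + 2^2 + 2^5 + 2^7 + 2^8 + 2^9 + 2^11
= 1 + 4 + 32 + 128 + 256 + 512 + 2048
= 2981



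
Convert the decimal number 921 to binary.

Using repeated division by 2:
921 ÷ 2 = 460 remainder 1
460 ÷ 2 = 230 remainder 0
230 ÷ 2 = 115 remainder 0
115 ÷ 2 = 57 remainder 1
57 ÷ 2 = 28 remainder 1
28 ÷ 2 = 14 remainder 0
14 ÷ 2 = 7 remainder 0
7 ÷ 2 = 3 remainder 1
3 ÷ 2 = 1 remainder 1
1 ÷ 2 = 0 remainder 1
Reading remainders bottom to top: 1110011001



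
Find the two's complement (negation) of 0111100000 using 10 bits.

Original: 0111100000
Step 1 - Invert all bits: 1000011111
Step 2 - Add 1: 1000100000
Verification: 0111100000 + 1000100000 = 10000000000; discarding the end carry (carry out of the top bit) leaves the 10-bit value 0000000000, as required for x + (-x)



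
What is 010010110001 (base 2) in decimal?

Sum of powers of 2 for each 1-bit:
2^0 + 2^4 + 2^5 + 2^7 + 2^10
= 1 + 16 + 32 + 128 + 1024
= 1201



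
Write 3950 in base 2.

Using repeated division by 2:
3950 ÷ 2 = 1975 remainder 0
1975 ÷ 2 = 987 remainder 1
987 ÷ 2 = 493 remainder 1
493 ÷ 2 = 246 remainder 1
246 ÷ 2 = 123 remainder 0
123 ÷ 2 = 61 remainder 1
61 ÷ 2 = 30 remainder 1
30 ÷ 2 = 15 remainder 0
15 ÷ 2 = 7 remainder 1
7 ÷ 2 = 3 remainder 1
3 ÷ 2 = 1 remainder 1
1 ÷ 2 = 0 remainder 1
Reading remainders bottom to top: 111101101110



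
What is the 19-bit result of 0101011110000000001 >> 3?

Original: 0101011110000000001 (decimal 179201)
Shift right by 3 positions
Drop the 3 low bits; fill with zeros on the left
Result: 0000101011110000000 (decimal 22400)
Equivalent: 179201 >> 3 = 179201 ÷ 2^3 = 22400



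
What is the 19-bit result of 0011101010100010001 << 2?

Original: 0011101010100010001 (decimal 120081)
Shift left by 2 positions
Append 2 zeros on the right
Result: 1110101010001000100 (decimal 480324)
Equivalent: 120081 << 2 = 120081 × 2^2 = 480324



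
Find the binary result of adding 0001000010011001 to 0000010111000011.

Add column by column from the right: bit + bit + carry-in; write the sum mod 2, carry 1 when the sum is 2 or 3.
carry:  0000001100000110
        0001000010011001
+       0000010111000011
------------------------
       00001011001011100
(the carry out of the leftmost column, 0, becomes the leading bit)
Decimal check:
  0001000010011001 = 4096 + 128 + 16 + 8 + 1 = 4249
  0000010111000011 = 1024 + 256 + 128 + 64 + 2 + 1 = 1475
  4249 + 1475 = 5724, and 00001011001011100 = 4096 + 1024 + 512 + 64 + 16 + 8 + 4 = 5724 ✓



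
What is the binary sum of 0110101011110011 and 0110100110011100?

Add column by column from the right: bit + bit + carry-in; write the sum mod 2, carry 1 when the sum is 2 or 3.
carry:  1101011111100000
        0110101011110011
+       0110100110011100
------------------------
       01101010010001111
(the carry out of the leftmost column, 0, becomes the leading bit)
Decimal check:
  0110101011110011 = 16384 + 8192 + 2048 + 512 + 128 + 64 + 32 + 16 + 2 + 1 = 27379
  0110100110011100 = 16384 + 8192 + 2048 + 256 + 128 + 16 + 8 + 4 = 27036
  27379 + 27036 = 54415, and 01101010010001111 = 32768 + 16384 + 4096 + 1024 + 128 + 8 + 4 + 2 + 1 = 54415 ✓



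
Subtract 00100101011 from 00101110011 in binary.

Method 1 - Direct subtraction (column by column from the right: bit − bit − borrow-in; if negative, add 2 and borrow 1 from the next column):
borrow: 00000010000
        00101110011
-       00100101011
-------------------
        00001001000

Method 2 - Add two's complement:
Two's complement of 00100101011: invert → 11011010100, add 1 → 11011010101
  00101110011
+ 11011010101
-------------
 100001001000  (end carry out of the top bit = 1)
Discarding the end carry: 00001001000
Decimal check:
  00101110011 = 256 + 64 + 32 + 16 + 2 + 1 = 371
  00100101011 = 256 + 32 + 8 + 2 + 1 = 299
  371 - 299 = 72, and 00001001000 = 64 + 8 = 72 ✓



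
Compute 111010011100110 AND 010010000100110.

AND: 1 only when both bits are 1
  111010011100110
& 010010000100110
-----------------
  010010000100110
Decimal: 29926 & 9254 = 9254



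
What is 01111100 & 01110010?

AND: 1 only when both bits are 1
  01111100
& 01110010
----------
  01110000
Decimal: 124 & 114 = 112



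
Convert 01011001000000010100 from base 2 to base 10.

Sum of powers of 2 for each 1-bit:
2^2 + 2^4 + 2^12 + 2^15 + 2^16 + 2^18
= 4 + 16 + 4096 + 32768 + 65536 + 262144
= 364564



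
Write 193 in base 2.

Using repeated division by 2:
193 ÷ 2 = 96 remainder 1
96 ÷ 2 = 48 remainder 0
48 ÷ 2 = 24 remainder 0
24 ÷ 2 = 12 remainder 0
12 ÷ 2 = 6 remainder 0
6 ÷ 2 = 3 remainder 0
3 ÷ 2 = 1 remainder 1
1 ÷ 2 = 0 remainder 1
Reading remainders bottom to top: 11000001



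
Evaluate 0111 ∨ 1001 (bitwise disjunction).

OR: 1 when either bit is 1
  0111
| 1001
------
  1111
Decimal: 7 | 9 = 15



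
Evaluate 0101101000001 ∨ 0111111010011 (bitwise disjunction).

OR: 1 when either bit is 1
  0101101000001
| 0111111010011
---------------
  0111111010011
Decimal: 2881 | 4051 = 4051



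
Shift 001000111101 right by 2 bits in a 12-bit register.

Original: 001000111101 (decimal 573)
Shift right by 2 positions
Drop the 2 low bits; fill with zeros on the left
Result: 000010001111 (decimal 143)
Equivalent: 573 >> 2 = 573 ÷ 2^2 = 143



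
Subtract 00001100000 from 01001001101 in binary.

Method 1 - Direct subtraction (column by column from the right: bit − bit − borrow-in; if negative, add 2 and borrow 1 from the next column):
borrow: 01111000000
        01001001101
-       00001100000
-------------------
        00111101101

Method 2 - Add two's complement:
Two's complement of 00001100000: invert → 11110011111, add 1 → 11110100000
  01001001101
+ 11110100000
-------------
 100111101101  (end carry out of the top bit = 1)
Discarding the end carry: 00111101101
Decimal check:
  01001001101 = 512 + 64 + 8 + 4 + 1 = 589
  00001100000 = 64 + 32 = 96
  589 - 96 = 493, and 00111101101 = 256 + 128 + 64 + 32 + 8 + 4 + 1 = 493 ✓



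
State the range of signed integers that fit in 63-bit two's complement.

For 63-bit two's complement:
Minimum: -2^62 = -4611686018427387904
Maximum: 2^62 - 1 = 4611686018427387903



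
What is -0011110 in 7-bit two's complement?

Original: 0011110
Step 1 - Invert all bits: 1100001
Step 2 - Add 1: 1100010
Verification: 0011110 + 1100010 = 10000000; discarding the end carry (carry out of the top bit) leaves the 7-bit value 0000000, as required for x + (-x)



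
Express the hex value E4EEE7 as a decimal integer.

Expand by place value (powers of 16):
Digit values: E = 14
E4EEE7 = 14 × 16^5 + 4 × 16^4 + 14 × 16^3 + 14 × 16^2 + 14 × 16^1 + 7 × 16^0
= 14 × 1048576 + 4 × 65536 + 14 × 4096 + 14 × 256 + 14 × 16 + 7 × 1
= 14680064 + 262144 + 57344 + 3584 + 224 + 7
= 15003367



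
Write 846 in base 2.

Using repeated division by 2:
846 ÷ 2 = 423 remainder 0
423 ÷ 2 = 211 remainder 1
211 ÷ 2 = 105 remainder 1
105 ÷ 2 = 52 remainder 1
52 ÷ 2 = 26 remainder 0
26 ÷ 2 = 13 remainder 0
13 ÷ 2 = 6 remainder 1
6 ÷ 2 = 3 remainder 0
3 ÷ 2 = 1 remainder 1
1 ÷ 2 = 0 remainder 1
Reading remainders bottom to top: 1101001110



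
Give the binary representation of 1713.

Using repeated division by 2:
1713 ÷ 2 = 856 remainder 1
856 ÷ 2 = 428 remainder 0
428 ÷ 2 = 214 remainder 0
214 ÷ 2 = 107 remainder 0
107 ÷ 2 = 53 remainder 1
53 ÷ 2 = 26 remainder 1
26 ÷ 2 = 13 remainder 0
13 ÷ 2 = 6 remainder 1
6 ÷ 2 = 3 remainder 0
3 ÷ 2 = 1 remainder 1
1 ÷ 2 = 0 remainder 1
Reading remainders bottom to top: 11010110001

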